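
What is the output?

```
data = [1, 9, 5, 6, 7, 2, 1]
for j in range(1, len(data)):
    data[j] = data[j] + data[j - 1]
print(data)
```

[1, 10, 15, 21, 28, 30, 31]

j=1: data[1] = 9+1 = 10 → [1, 10, 5, 6, 7, 2, 1]
j=2: data[2] = 5+10 = 15 → [1, 10, 15, 6, 7, 2, 1]
j=3: data[3] = 6+15 = 21 → [1, 10, 15, 21, 7, 2, 1]
j=4: data[4] = 7+21 = 28 → [1, 10, 15, 21, 28, 2, 1]
j=5: data[5] = 2+28 = 30 → [1, 10, 15, 21, 28, 30, 1]
j=6: data[6] = 1+30 = 31 → [1, 10, 15, 21, 28, 30, 31]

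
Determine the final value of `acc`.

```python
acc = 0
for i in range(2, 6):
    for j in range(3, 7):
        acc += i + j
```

128

i=2,j=3: acc = 0+5 = 5
i=2,j=4: acc = 5+6 = 11
i=2,j=5: acc = 11+7 = 18
i=2,j=6: acc = 18+8 = 26
i=3,j=3: acc = 26+6 = 32
i=3,j=4: acc = 32+7 = 39
i=3,j=5: acc = 39+8 = 47
i=3,j=6: acc = 47+9 = 56
i=4,j=3: acc = 56+7 = 63
i=4,j=4: acc = 63+8 = 71
i=4,j=5: acc = 71+9 = 80
i=4,j=6: acc = 80+10 = 90
i=5,j=3: acc = 90+8 = 98
i=5,j=4: acc = 98+9 = 107
i=5,j=5: acc = 107+10 = 117
i=5,j=6: acc = 117+11 = 128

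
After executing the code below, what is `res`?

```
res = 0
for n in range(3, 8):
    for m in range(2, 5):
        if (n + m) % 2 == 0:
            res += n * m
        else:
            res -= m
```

n=3,m=2: odd sum, res = 0-2 = -2
n=3,m=3: even sum, res = (-2)+9 = 7
n=3,m=4: odd sum, res = 7-4 = 3
n=4,m=2: even sum, res = 3+8 = 11
n=4,m=3: odd sum, res = 11-3 = 8
n=4,m=4: even sum, res = 8+16 = 24
n=5,m=2: odd sum, res = 24-2 = 22
n=5,m=3: even sum, res = 22+15 = 37
n=5,m=4: odd sum, res = 37-4 = 33
n=6,m=2: even sum, res = 33+12 = 45
n=6,m=3: odd sum, res = 45-3 = 42
n=6,m=4: even sum, res = 42+24 = 66
n=7,m=2: odd sum, res = 66-2 = 64
n=7,m=3: even sum, res = 64+21 = 85
n=7,m=4: odd sum, res = 85-4 = 81

81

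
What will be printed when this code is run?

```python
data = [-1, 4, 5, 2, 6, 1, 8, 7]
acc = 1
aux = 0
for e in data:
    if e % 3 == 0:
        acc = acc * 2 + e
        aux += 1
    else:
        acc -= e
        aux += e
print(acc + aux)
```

e=-1: not %3==0, acc = 1-(-1) = 2; aux=-1
e=4: not %3==0, acc = 2-4 = -2; aux=3
e=5: not %3==0, acc = (-2)-5 = -7; aux=8
e=2: not %3==0, acc = (-7)-2 = -9; aux=10
e=6: %3==0, acc = (-9)*2+6 = -12; aux=11
e=1: not %3==0, acc = (-12)-1 = -13; aux=12
e=8: not %3==0, acc = (-13)-8 = -21; aux=20
e=7: not %3==0, acc = (-21)-7 = -28; aux=27
acc+aux = (-28)+27 = -1

-1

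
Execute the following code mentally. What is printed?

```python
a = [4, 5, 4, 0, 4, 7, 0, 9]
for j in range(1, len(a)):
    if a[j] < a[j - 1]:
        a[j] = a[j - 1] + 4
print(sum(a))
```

123

j=1: 5>=4, unchanged → [4, 5, 4, 0, 4, 7, 0, 9]
j=2: 4<5, a[2] = 5+4 = 9 → [4, 5, 9, 0, 4, 7, 0, 9]
j=3: 0<9, a[3] = 9+4 = 13 → [4, 5, 9, 13, 4, 7, 0, 9]
j=4: 4<13, a[4] = 13+4 = 17 → [4, 5, 9, 13, 17, 7, 0, 9]
j=5: 7<17, a[5] = 17+4 = 21 → [4, 5, 9, 13, 17, 21, 0, 9]
j=6: 0<21, a[6] = 21+4 = 25 → [4, 5, 9, 13, 17, 21, 25, 9]
j=7: 9<25, a[7] = 25+4 = 29 → [4, 5, 9, 13, 17, 21, 25, 29]
sum = 123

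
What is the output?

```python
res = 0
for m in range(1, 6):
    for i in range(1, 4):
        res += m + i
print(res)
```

75

m=1,i=1: res = 0+2 = 2
m=1,i=2: res = 2+3 = 5
m=1,i=3: res = 5+4 = 9
m=2,i=1: res = 9+3 = 12
m=2,i=2: res = 12+4 = 16
m=2,i=3: res = 16+5 = 21
m=3,i=1: res = 21+4 = 25
m=3,i=2: res = 25+5 = 30
m=3,i=3: res = 30+6 = 36
m=4,i=1: res = 36+5 = 41
m=4,i=2: res = 41+6 = 47
m=4,i=3: res = 47+7 = 54
m=5,i=1: res = 54+6 = 60
m=5,i=2: res = 60+7 = 67
m=5,i=3: res = 67+8 = 75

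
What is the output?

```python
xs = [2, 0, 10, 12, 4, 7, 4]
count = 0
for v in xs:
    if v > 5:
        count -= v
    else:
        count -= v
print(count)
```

v=2: not >5, count = 0-2 = -2
v=0: not >5, count = (-2)-0 = -2
v=10: >5, count = (-2)-10 = -12
v=12: >5, count = (-12)-12 = -24
v=4: not >5, count = (-24)-4 = -28
v=7: >5, count = (-28)-7 = -35
v=4: not >5, count = (-35)-4 = -39

-39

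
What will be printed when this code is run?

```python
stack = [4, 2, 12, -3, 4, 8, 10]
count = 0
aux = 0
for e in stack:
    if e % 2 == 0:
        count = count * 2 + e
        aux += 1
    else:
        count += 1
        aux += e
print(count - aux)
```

e=4: even, count = 0*2+4 = 4; aux=1
e=2: even, count = 4*2+2 = 10; aux=2
e=12: even, count = 10*2+12 = 32; aux=3
e=-3: not even, count = 32+1 = 33; aux=0
e=4: even, count = 33*2+4 = 70; aux=1
e=8: even, count = 70*2+8 = 148; aux=2
e=10: even, count = 148*2+10 = 306; aux=3
count-aux = 306-3 = 303

303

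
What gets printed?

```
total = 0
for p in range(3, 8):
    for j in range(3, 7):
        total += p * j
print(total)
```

450

p=3,j=3: total = 0+9 = 9
p=3,j=4: total = 9+12 = 21
p=3,j=5: total = 21+15 = 36
p=3,j=6: total = 36+18 = 54
p=4,j=3: total = 54+12 = 66
p=4,j=4: total = 66+16 = 82
p=4,j=5: total = 82+20 = 102
p=4,j=6: total = 102+24 = 126
p=5,j=3: total = 126+15 = 141
p=5,j=4: total = 141+20 = 161
p=5,j=5: total = 161+25 = 186
p=5,j=6: total = 186+30 = 216
p=6,j=3: total = 216+18 = 234
p=6,j=4: total = 234+24 = 258
p=6,j=5: total = 258+30 = 288
p=6,j=6: total = 288+36 = 324
p=7,j=3: total = 324+21 = 345
p=7,j=4: total = 345+28 = 373
p=7,j=5: total = 373+35 = 408
p=7,j=6: total = 408+42 = 450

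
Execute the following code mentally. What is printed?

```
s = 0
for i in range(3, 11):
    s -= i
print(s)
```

i=3: s = 0-3 = -3
i=4: s = (-3)-4 = -7
i=5: s = (-7)-5 = -12
i=6: s = (-12)-6 = -18
i=7: s = (-18)-7 = -25
i=8: s = (-25)-8 = -33
i=9: s = (-33)-9 = -42
i=10: s = (-42)-10 = -52

-52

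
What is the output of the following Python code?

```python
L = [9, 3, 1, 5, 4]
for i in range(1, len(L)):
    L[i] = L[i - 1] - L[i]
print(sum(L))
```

16

i=1: L[1] = 9-3 = 6 → [9, 6, 1, 5, 4]
i=2: L[2] = 6-1 = 5 → [9, 6, 5, 5, 4]
i=3: L[3] = 5-5 = 0 → [9, 6, 5, 0, 4]
i=4: L[4] = 0-4 = -4 → [9, 6, 5, 0, -4]
sum = 16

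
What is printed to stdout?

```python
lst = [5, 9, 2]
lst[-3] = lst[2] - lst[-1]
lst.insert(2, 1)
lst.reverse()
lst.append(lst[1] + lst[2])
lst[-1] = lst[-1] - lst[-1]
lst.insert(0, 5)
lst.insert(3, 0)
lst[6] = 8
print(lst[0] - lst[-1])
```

lst[-3] = lst[2]-lst[-1] = 2-2 = 0 → [0, 9, 2]
insert 1 at 2 → [0, 9, 1, 2]
reverse → [2, 1, 9, 0]
append lst[1]+lst[2] = 1+9 = 10 → [2, 1, 9, 0, 10]
lst[-1] = lst[-1]-lst[-1] = 10-10 = 0 → [2, 1, 9, 0, 0]
insert 5 at 0 → [5, 2, 1, 9, 0, 0]
insert 0 at 3 → [5, 2, 1, 0, 9, 0, 0]
lst[6] = 8 → [5, 2, 1, 0, 9, 0, 8]
lst[0]-lst[-1] = 5-8 = -3

-3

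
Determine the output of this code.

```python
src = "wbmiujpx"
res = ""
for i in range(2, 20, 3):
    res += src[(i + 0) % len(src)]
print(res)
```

i=2: add src[2]='m' → 'm'
i=5: add src[5]='j' → 'mj'
i=8: add src[0]='w' → 'mjw'
i=11: add src[3]='i' → 'mjwi'
i=14: add src[6]='p' → 'mjwip'
i=17: add src[1]='b' → 'mjwipb'

mjwipb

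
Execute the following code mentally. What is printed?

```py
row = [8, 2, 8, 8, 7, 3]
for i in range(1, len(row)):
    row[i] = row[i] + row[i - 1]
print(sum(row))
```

i=1: row[1] = 2+8 = 10 → [8, 10, 8, 8, 7, 3]
i=2: row[2] = 8+10 = 18 → [8, 10, 18, 8, 7, 3]
i=3: row[3] = 8+18 = 26 → [8, 10, 18, 26, 7, 3]
i=4: row[4] = 7+26 = 33 → [8, 10, 18, 26, 33, 3]
i=5: row[5] = 3+33 = 36 → [8, 10, 18, 26, 33, 36]
sum = 131

131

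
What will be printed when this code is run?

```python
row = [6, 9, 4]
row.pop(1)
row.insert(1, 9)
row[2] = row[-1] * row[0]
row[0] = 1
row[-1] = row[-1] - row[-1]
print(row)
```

[1, 9, 0]

pop(1) removes 9 → [6, 4]
insert 9 at 1 → [6, 9, 4]
row[2] = row[-1]*row[0] = 4*6 = 24 → [6, 9, 24]
row[0] = 1 → [1, 9, 24]
row[-1] = row[-1]-row[-1] = 24-24 = 0 → [1, 9, 0]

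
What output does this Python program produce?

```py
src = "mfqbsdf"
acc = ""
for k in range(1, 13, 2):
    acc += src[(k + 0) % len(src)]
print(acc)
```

k=1: add src[1]='f' → 'f'
k=3: add src[3]='b' → 'fb'
k=5: add src[5]='d' → 'fbd'
k=7: add src[0]='m' → 'fbdm'
k=9: add src[2]='q' → 'fbdmq'
k=11: add src[4]='s' → 'fbdmqs'

fbdmqs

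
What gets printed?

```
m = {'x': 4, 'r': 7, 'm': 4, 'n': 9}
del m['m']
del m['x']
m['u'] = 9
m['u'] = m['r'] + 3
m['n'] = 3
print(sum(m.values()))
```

del 'm' → {'x': 4, 'r': 7, 'n': 9}
del 'x' → {'r': 7, 'n': 9}
m['u'] = 9 → {'r': 7, 'n': 9, 'u': 9}
m['u'] = m['r']+3 = 10 → {'r': 7, 'n': 9, 'u': 10}
m['n'] = 3 → {'r': 7, 'n': 3, 'u': 10}
sum of values = 20

20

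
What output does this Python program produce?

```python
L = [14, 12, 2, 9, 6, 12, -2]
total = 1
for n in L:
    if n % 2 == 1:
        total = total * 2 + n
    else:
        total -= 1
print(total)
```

2

n=14: not odd, total = 1-1 = 0
n=12: not odd, total = 0-1 = -1
n=2: not odd, total = (-1)-1 = -2
n=9: odd, total = (-2)*2+9 = 5
n=6: not odd, total = 5-1 = 4
n=12: not odd, total = 4-1 = 3
n=-2: not odd, total = 3-1 = 2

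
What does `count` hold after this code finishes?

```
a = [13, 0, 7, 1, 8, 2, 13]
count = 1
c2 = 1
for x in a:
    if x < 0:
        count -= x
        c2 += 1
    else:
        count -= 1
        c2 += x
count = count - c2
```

x=13: not <0, count = 1-1 = 0; c2=14
x=0: not <0, count = 0-1 = -1; c2=14
x=7: not <0, count = (-1)-1 = -2; c2=21
x=1: not <0, count = (-2)-1 = -3; c2=22
x=8: not <0, count = (-3)-1 = -4; c2=30
x=2: not <0, count = (-4)-1 = -5; c2=32
x=13: not <0, count = (-5)-1 = -6; c2=45
count-c2 = (-6)-45 = -51

-51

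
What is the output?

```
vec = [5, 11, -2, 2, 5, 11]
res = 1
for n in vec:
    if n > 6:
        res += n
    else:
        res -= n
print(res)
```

13

n=5: not >6, res = 1-5 = -4
n=11: >6, res = (-4)+11 = 7
n=-2: not >6, res = 7-(-2) = 9
n=2: not >6, res = 9-2 = 7
n=5: not >6, res = 7-5 = 2
n=11: >6, res = 2+11 = 13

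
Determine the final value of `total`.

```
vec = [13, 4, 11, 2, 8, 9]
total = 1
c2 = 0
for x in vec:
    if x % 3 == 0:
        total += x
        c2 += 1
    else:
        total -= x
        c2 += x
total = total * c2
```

-1092

x=13: not %3==0, total = 1-13 = -12; c2=13
x=4: not %3==0, total = (-12)-4 = -16; c2=17
x=11: not %3==0, total = (-16)-11 = -27; c2=28
x=2: not %3==0, total = (-27)-2 = -29; c2=30
x=8: not %3==0, total = (-29)-8 = -37; c2=38
x=9: %3==0, total = (-37)+9 = -28; c2=39
total*c2 = (-28)*39 = -1092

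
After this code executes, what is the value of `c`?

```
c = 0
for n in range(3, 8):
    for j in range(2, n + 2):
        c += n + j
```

240

n=3,j=2: c = 0+5 = 5
n=3,j=3: c = 5+6 = 11
n=3,j=4: c = 11+7 = 18
n=4,j=2: c = 18+6 = 24
n=4,j=3: c = 24+7 = 31
n=4,j=4: c = 31+8 = 39
n=4,j=5: c = 39+9 = 48
n=5,j=2: c = 48+7 = 55
n=5,j=3: c = 55+8 = 63
n=5,j=4: c = 63+9 = 72
n=5,j=5: c = 72+10 = 82
n=5,j=6: c = 82+11 = 93
n=6,j=2: c = 93+8 = 101
n=6,j=3: c = 101+9 = 110
n=6,j=4: c = 110+10 = 120
n=6,j=5: c = 120+11 = 131
n=6,j=6: c = 131+12 = 143
n=6,j=7: c = 143+13 = 156
n=7,j=2: c = 156+9 = 165
n=7,j=3: c = 165+10 = 175
n=7,j=4: c = 175+11 = 186
n=7,j=5: c = 186+12 = 198
n=7,j=6: c = 198+13 = 211
n=7,j=7: c = 211+14 = 225
n=7,j=8: c = 225+15 = 240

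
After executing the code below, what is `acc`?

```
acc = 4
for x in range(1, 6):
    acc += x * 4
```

x=1: acc = 4+1*4 = 8
x=2: acc = 8+2*4 = 16
x=3: acc = 16+3*4 = 28
x=4: acc = 28+4*4 = 44
x=5: acc = 44+5*4 = 64

64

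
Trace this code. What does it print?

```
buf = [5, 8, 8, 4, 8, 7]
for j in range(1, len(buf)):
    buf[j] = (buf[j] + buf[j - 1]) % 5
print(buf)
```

[5, 3, 1, 0, 3, 0]

j=1: buf[1] = (8+5)%5 = 3 → [5, 3, 8, 4, 8, 7]
j=2: buf[2] = (8+3)%5 = 1 → [5, 3, 1, 4, 8, 7]
j=3: buf[3] = (4+1)%5 = 0 → [5, 3, 1, 0, 8, 7]
j=4: buf[4] = (8+0)%5 = 3 → [5, 3, 1, 0, 3, 7]
j=5: buf[5] = (7+3)%5 = 0 → [5, 3, 1, 0, 3, 0]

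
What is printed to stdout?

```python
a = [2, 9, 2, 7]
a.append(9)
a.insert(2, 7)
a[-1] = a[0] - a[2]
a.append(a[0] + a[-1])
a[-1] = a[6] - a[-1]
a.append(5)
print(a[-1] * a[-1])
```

25

append 9 → [2, 9, 2, 7, 9]
insert 7 at 2 → [2, 9, 7, 2, 7, 9]
a[-1] = a[0]-a[2] = 2-7 = -5 → [2, 9, 7, 2, 7, -5]
append a[0]+a[-1] = 2+(-5) = -3 → [2, 9, 7, 2, 7, -5, -3]
a[-1] = a[6]-a[-1] = (-3)-(-3) = 0 → [2, 9, 7, 2, 7, -5, 0]
append 5 → [2, 9, 7, 2, 7, -5, 0, 5]
a[-1]*a[-1] = 5*5 = 25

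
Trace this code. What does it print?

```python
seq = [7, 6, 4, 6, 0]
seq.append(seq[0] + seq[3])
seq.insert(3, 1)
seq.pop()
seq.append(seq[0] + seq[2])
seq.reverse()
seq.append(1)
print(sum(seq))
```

36

append seq[0]+seq[3] = 7+6 = 13 → [7, 6, 4, 6, 0, 13]
insert 1 at 3 → [7, 6, 4, 1, 6, 0, 13]
pop() removes 13 → [7, 6, 4, 1, 6, 0]
append seq[0]+seq[2] = 7+4 = 11 → [7, 6, 4, 1, 6, 0, 11]
reverse → [11, 0, 6, 1, 4, 6, 7]
append 1 → [11, 0, 6, 1, 4, 6, 7, 1]
sum = 36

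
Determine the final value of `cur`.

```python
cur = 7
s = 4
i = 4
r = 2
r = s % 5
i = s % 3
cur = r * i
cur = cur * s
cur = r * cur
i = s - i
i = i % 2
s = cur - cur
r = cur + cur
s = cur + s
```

r = 4%5 = 4
i = 4%3 = 1
cur = 4*1 = 4
cur = 4*4 = 16
cur = 4*16 = 64
i = 4-1 = 3
i = 3%2 = 1
s = 64-64 = 0
r = 64+64 = 128
s = 64+0 = 64

64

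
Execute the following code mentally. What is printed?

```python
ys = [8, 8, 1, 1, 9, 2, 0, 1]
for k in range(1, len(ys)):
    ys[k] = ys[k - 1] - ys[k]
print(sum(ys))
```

k=1: ys[1] = 8-8 = 0 → [8, 0, 1, 1, 9, 2, 0, 1]
k=2: ys[2] = 0-1 = -1 → [8, 0, -1, 1, 9, 2, 0, 1]
k=3: ys[3] = (-1)-1 = -2 → [8, 0, -1, -2, 9, 2, 0, 1]
k=4: ys[4] = (-2)-9 = -11 → [8, 0, -1, -2, -11, 2, 0, 1]
k=5: ys[5] = (-11)-2 = -13 → [8, 0, -1, -2, -11, -13, 0, 1]
k=6: ys[6] = (-13)-0 = -13 → [8, 0, -1, -2, -11, -13, -13, 1]
k=7: ys[7] = (-13)-1 = -14 → [8, 0, -1, -2, -11, -13, -13, -14]
sum = -46

-46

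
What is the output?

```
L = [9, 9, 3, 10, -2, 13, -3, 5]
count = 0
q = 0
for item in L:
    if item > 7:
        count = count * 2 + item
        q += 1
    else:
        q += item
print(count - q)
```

134

item=9: >7, count = 0*2+9 = 9; q=1
item=9: >7, count = 9*2+9 = 27; q=2
item=3: not >7; q=5
item=10: >7, count = 27*2+10 = 64; q=6
item=-2: not >7; q=4
item=13: >7, count = 64*2+13 = 141; q=5
item=-3: not >7; q=2
item=5: not >7; q=7
count-q = 141-7 = 134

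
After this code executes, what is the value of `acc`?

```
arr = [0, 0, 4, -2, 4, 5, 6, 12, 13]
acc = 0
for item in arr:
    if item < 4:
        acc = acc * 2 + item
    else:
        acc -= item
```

-50

item=0: <4, acc = 0*2+0 = 0
item=0: <4, acc = 0*2+0 = 0
item=4: not <4, acc = 0-4 = -4
item=-2: <4, acc = (-4)*2+(-2) = -10
item=4: not <4, acc = (-10)-4 = -14
item=5: not <4, acc = (-14)-5 = -19
item=6: not <4, acc = (-19)-6 = -25
item=12: not <4, acc = (-25)-12 = -37
item=13: not <4, acc = (-37)-13 = -50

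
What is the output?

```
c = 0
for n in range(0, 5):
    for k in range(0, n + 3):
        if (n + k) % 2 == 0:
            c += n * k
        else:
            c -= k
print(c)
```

n=0,k=0: even sum, c = 0+0 = 0
n=0,k=1: odd sum, c = 0-1 = -1
n=0,k=2: even sum, c = (-1)+0 = -1
n=1,k=0: odd sum, c = (-1)-0 = -1
n=1,k=1: even sum, c = (-1)+1 = 0
n=1,k=2: odd sum, c = 0-2 = -2
n=1,k=3: even sum, c = (-2)+3 = 1
n=2,k=0: even sum, c = 1+0 = 1
n=2,k=1: odd sum, c = 1-1 = 0
n=2,k=2: even sum, c = 0+4 = 4
n=2,k=3: odd sum, c = 4-3 = 1
n=2,k=4: even sum, c = 1+8 = 9
n=3,k=0: odd sum, c = 9-0 = 9
n=3,k=1: even sum, c = 9+3 = 12
n=3,k=2: odd sum, c = 12-2 = 10
n=3,k=3: even sum, c = 10+9 = 19
n=3,k=4: odd sum, c = 19-4 = 15
n=3,k=5: even sum, c = 15+15 = 30
n=4,k=0: even sum, c = 30+0 = 30
n=4,k=1: odd sum, c = 30-1 = 29
n=4,k=2: even sum, c = 29+8 = 37
n=4,k=3: odd sum, c = 37-3 = 34
n=4,k=4: even sum, c = 34+16 = 50
n=4,k=5: odd sum, c = 50-5 = 45
n=4,k=6: even sum, c = 45+24 = 69

69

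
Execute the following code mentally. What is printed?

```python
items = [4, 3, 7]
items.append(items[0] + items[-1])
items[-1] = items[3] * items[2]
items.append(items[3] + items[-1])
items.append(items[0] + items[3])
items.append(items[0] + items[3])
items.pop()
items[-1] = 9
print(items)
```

append items[0]+items[-1] = 4+7 = 11 → [4, 3, 7, 11]
items[-1] = items[3]*items[2] = 11*7 = 77 → [4, 3, 7, 77]
append items[3]+items[-1] = 77+77 = 154 → [4, 3, 7, 77, 154]
append items[0]+items[3] = 4+77 = 81 → [4, 3, 7, 77, 154, 81]
append items[0]+items[3] = 4+77 = 81 → [4, 3, 7, 77, 154, 81, 81]
pop() removes 81 → [4, 3, 7, 77, 154, 81]
items[-1] = 9 → [4, 3, 7, 77, 154, 9]

[4, 3, 7, 77, 154, 9]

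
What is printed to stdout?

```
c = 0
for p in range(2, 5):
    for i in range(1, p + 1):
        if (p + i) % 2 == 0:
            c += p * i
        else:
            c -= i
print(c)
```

33

p=2,i=1: odd sum, c = 0-1 = -1
p=2,i=2: even sum, c = (-1)+4 = 3
p=3,i=1: even sum, c = 3+3 = 6
p=3,i=2: odd sum, c = 6-2 = 4
p=3,i=3: even sum, c = 4+9 = 13
p=4,i=1: odd sum, c = 13-1 = 12
p=4,i=2: even sum, c = 12+8 = 20
p=4,i=3: odd sum, c = 20-3 = 17
p=4,i=4: even sum, c = 17+16 = 33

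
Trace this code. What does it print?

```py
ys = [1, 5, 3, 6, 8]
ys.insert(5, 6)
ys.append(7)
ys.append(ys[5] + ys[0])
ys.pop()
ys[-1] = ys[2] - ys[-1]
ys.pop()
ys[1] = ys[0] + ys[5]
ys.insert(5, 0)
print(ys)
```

insert 6 at 5 → [1, 5, 3, 6, 8, 6]
append 7 → [1, 5, 3, 6, 8, 6, 7]
append ys[5]+ys[0] = 6+1 = 7 → [1, 5, 3, 6, 8, 6, 7, 7]
pop() removes 7 → [1, 5, 3, 6, 8, 6, 7]
ys[-1] = ys[2]-ys[-1] = 3-7 = -4 → [1, 5, 3, 6, 8, 6, -4]
pop() removes -4 → [1, 5, 3, 6, 8, 6]
ys[1] = ys[0]+ys[5] = 1+6 = 7 → [1, 7, 3, 6, 8, 6]
insert 0 at 5 → [1, 7, 3, 6, 8, 0, 6]

[1, 7, 3, 6, 8, 0, 6]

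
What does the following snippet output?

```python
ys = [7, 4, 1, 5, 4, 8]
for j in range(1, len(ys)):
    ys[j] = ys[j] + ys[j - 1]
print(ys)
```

[7, 11, 12, 17, 21, 29]

j=1: ys[1] = 4+7 = 11 → [7, 11, 1, 5, 4, 8]
j=2: ys[2] = 1+11 = 12 → [7, 11, 12, 5, 4, 8]
j=3: ys[3] = 5+12 = 17 → [7, 11, 12, 17, 4, 8]
j=4: ys[4] = 4+17 = 21 → [7, 11, 12, 17, 21, 8]
j=5: ys[5] = 8+21 = 29 → [7, 11, 12, 17, 21, 29]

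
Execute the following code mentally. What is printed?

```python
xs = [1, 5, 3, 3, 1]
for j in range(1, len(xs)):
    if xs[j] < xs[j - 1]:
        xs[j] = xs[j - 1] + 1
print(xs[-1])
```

j=1: 5>=1, unchanged → [1, 5, 3, 3, 1]
j=2: 3<5, xs[2] = 5+1 = 6 → [1, 5, 6, 3, 1]
j=3: 3<6, xs[3] = 6+1 = 7 → [1, 5, 6, 7, 1]
j=4: 1<7, xs[4] = 7+1 = 8 → [1, 5, 6, 7, 8]

8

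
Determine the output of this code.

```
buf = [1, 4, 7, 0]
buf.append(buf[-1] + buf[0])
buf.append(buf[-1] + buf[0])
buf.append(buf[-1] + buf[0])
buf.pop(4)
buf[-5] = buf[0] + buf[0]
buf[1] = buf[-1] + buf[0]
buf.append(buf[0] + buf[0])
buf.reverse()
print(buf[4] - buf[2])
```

5

append buf[-1]+buf[0] = 0+1 = 1 → [1, 4, 7, 0, 1]
append buf[-1]+buf[0] = 1+1 = 2 → [1, 4, 7, 0, 1, 2]
append buf[-1]+buf[0] = 2+1 = 3 → [1, 4, 7, 0, 1, 2, 3]
pop(4) removes 1 → [1, 4, 7, 0, 2, 3]
buf[-5] = buf[0]+buf[0] = 1+1 = 2 → [1, 2, 7, 0, 2, 3]
buf[1] = buf[-1]+buf[0] = 3+1 = 4 → [1, 4, 7, 0, 2, 3]
append buf[0]+buf[0] = 1+1 = 2 → [1, 4, 7, 0, 2, 3, 2]
reverse → [2, 3, 2, 0, 7, 4, 1]
buf[4]-buf[2] = 7-2 = 5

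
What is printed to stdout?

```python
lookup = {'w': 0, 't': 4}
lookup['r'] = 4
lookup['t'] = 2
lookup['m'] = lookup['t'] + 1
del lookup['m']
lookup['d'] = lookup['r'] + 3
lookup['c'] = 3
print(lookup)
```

{'w': 0, 't': 2, 'r': 4, 'd': 7, 'c': 3}

lookup['r'] = 4 → {'w': 0, 't': 4, 'r': 4}
lookup['t'] = 2 → {'w': 0, 't': 2, 'r': 4}
lookup['m'] = lookup['t']+1 = 3 → {'w': 0, 't': 2, 'r': 4, 'm': 3}
del 'm' → {'w': 0, 't': 2, 'r': 4}
lookup['d'] = lookup['r']+3 = 7 → {'w': 0, 't': 2, 'r': 4, 'd': 7}
lookup['c'] = 3 → {'w': 0, 't': 2, 'r': 4, 'd': 7, 'c': 3}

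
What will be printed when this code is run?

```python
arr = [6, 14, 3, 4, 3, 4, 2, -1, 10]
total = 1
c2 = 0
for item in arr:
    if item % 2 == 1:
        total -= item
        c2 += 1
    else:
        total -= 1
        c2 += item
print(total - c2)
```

-53

item=6: not odd, total = 1-1 = 0; c2=6
item=14: not odd, total = 0-1 = -1; c2=20
item=3: odd, total = (-1)-3 = -4; c2=21
item=4: not odd, total = (-4)-1 = -5; c2=25
item=3: odd, total = (-5)-3 = -8; c2=26
item=4: not odd, total = (-8)-1 = -9; c2=30
item=2: not odd, total = (-9)-1 = -10; c2=32
item=-1: odd, total = (-10)-(-1) = -9; c2=33
item=10: not odd, total = (-9)-1 = -10; c2=43
total-c2 = (-10)-43 = -53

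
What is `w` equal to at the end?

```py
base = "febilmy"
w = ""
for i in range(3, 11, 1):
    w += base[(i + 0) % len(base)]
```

'ilmyfebi'

i=3: add base[3]='i' → 'i'
i=4: add base[4]='l' → 'il'
i=5: add base[5]='m' → 'ilm'
i=6: add base[6]='y' → 'ilmy'
i=7: add base[0]='f' → 'ilmyf'
i=8: add base[1]='e' → 'ilmyfe'
i=9: add base[2]='b' → 'ilmyfeb'
i=10: add base[3]='i' → 'ilmyfebi'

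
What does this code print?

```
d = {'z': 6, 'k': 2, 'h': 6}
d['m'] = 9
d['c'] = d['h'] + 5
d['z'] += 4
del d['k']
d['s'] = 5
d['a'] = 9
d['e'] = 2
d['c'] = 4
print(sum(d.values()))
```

45

d['m'] = 9 → {'z': 6, 'k': 2, 'h': 6, 'm': 9}
d['c'] = d['h']+5 = 11 → {'z': 6, 'k': 2, 'h': 6, 'm': 9, 'c': 11}
d['z'] = 6+4 = 10 → {'z': 10, 'k': 2, 'h': 6, 'm': 9, 'c': 11}
del 'k' → {'z': 10, 'h': 6, 'm': 9, 'c': 11}
d['s'] = 5 → {'z': 10, 'h': 6, 'm': 9, 'c': 11, 's': 5}
d['a'] = 9 → {'z': 10, 'h': 6, 'm': 9, 'c': 11, 's': 5, 'a': 9}
d['e'] = 2 → {'z': 10, 'h': 6, 'm': 9, 'c': 11, 's': 5, 'a': 9, 'e': 2}
d['c'] = 4 → {'z': 10, 'h': 6, 'm': 9, 'c': 4, 's': 5, 'a': 9, 'e': 2}
sum of values = 45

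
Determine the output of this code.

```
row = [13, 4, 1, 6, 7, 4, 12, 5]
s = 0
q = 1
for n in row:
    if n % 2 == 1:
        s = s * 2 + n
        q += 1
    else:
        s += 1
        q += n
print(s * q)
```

n=13: odd, s = 0*2+13 = 13; q=2
n=4: not odd, s = 13+1 = 14; q=6
n=1: odd, s = 14*2+1 = 29; q=7
n=6: not odd, s = 29+1 = 30; q=13
n=7: odd, s = 30*2+7 = 67; q=14
n=4: not odd, s = 67+1 = 68; q=18
n=12: not odd, s = 68+1 = 69; q=30
n=5: odd, s = 69*2+5 = 143; q=31
s*q = 143*31 = 4433

4433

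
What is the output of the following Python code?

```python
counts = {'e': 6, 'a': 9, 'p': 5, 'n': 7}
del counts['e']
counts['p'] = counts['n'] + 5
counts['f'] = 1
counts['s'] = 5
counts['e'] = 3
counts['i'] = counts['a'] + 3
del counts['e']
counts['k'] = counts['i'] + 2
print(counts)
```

{'a': 9, 'p': 12, 'n': 7, 'f': 1, 's': 5, 'i': 12, 'k': 14}

del 'e' → {'a': 9, 'p': 5, 'n': 7}
counts['p'] = counts['n']+5 = 12 → {'a': 9, 'p': 12, 'n': 7}
counts['f'] = 1 → {'a': 9, 'p': 12, 'n': 7, 'f': 1}
counts['s'] = 5 → {'a': 9, 'p': 12, 'n': 7, 'f': 1, 's': 5}
counts['e'] = 3 → {'a': 9, 'p': 12, 'n': 7, 'f': 1, 's': 5, 'e': 3}
counts['i'] = counts['a']+3 = 12 → {'a': 9, 'p': 12, 'n': 7, 'f': 1, 's': 5, 'e': 3, 'i': 12}
del 'e' → {'a': 9, 'p': 12, 'n': 7, 'f': 1, 's': 5, 'i': 12}
counts['k'] = counts['i']+2 = 14 → {'a': 9, 'p': 12, 'n': 7, 'f': 1, 's': 5, 'i': 12, 'k': 14}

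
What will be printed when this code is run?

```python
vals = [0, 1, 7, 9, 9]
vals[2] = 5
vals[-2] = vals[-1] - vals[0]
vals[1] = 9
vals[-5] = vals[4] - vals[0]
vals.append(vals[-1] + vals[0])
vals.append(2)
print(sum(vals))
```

61

vals[2] = 5 → [0, 1, 5, 9, 9]
vals[-2] = vals[-1]-vals[0] = 9-0 = 9 → [0, 1, 5, 9, 9]
vals[1] = 9 → [0, 9, 5, 9, 9]
vals[-5] = vals[4]-vals[0] = 9-0 = 9 → [9, 9, 5, 9, 9]
append vals[-1]+vals[0] = 9+9 = 18 → [9, 9, 5, 9, 9, 18]
append 2 → [9, 9, 5, 9, 9, 18, 2]
sum = 61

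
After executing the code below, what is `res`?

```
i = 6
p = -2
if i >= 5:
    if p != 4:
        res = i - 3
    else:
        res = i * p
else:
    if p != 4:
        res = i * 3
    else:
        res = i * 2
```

i=6, p=-2
i >= 5 is True; p != 4 is True
→ res = i - 3 = 3

3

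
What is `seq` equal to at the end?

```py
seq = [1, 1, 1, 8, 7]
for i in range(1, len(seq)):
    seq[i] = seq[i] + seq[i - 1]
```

i=1: seq[1] = 1+1 = 2 → [1, 2, 1, 8, 7]
i=2: seq[2] = 1+2 = 3 → [1, 2, 3, 8, 7]
i=3: seq[3] = 8+3 = 11 → [1, 2, 3, 11, 7]
i=4: seq[4] = 7+11 = 18 → [1, 2, 3, 11, 18]

[1, 2, 3, 11, 18]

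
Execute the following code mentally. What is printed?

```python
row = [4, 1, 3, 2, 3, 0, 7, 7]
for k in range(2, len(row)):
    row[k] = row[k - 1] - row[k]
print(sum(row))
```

k=2: row[2] = 1-3 = -2 → [4, 1, -2, 2, 3, 0, 7, 7]
k=3: row[3] = (-2)-2 = -4 → [4, 1, -2, -4, 3, 0, 7, 7]
k=4: row[4] = (-4)-3 = -7 → [4, 1, -2, -4, -7, 0, 7, 7]
k=5: row[5] = (-7)-0 = -7 → [4, 1, -2, -4, -7, -7, 7, 7]
k=6: row[6] = (-7)-7 = -14 → [4, 1, -2, -4, -7, -7, -14, 7]
k=7: row[7] = (-14)-7 = -21 → [4, 1, -2, -4, -7, -7, -14, -21]
sum = -50

-50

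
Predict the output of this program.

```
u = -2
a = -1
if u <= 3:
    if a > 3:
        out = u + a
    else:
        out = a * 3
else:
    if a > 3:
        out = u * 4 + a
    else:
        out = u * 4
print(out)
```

-3

u=-2, a=-1
u <= 3 is True; a > 3 is False
→ out = a * 3 = -3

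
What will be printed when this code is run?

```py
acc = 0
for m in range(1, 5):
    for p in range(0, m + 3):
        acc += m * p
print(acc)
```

m=1,p=0: acc = 0+0 = 0
m=1,p=1: acc = 0+1 = 1
m=1,p=2: acc = 1+2 = 3
m=1,p=3: acc = 3+3 = 6
m=2,p=0: acc = 6+0 = 6
m=2,p=1: acc = 6+2 = 8
m=2,p=2: acc = 8+4 = 12
m=2,p=3: acc = 12+6 = 18
m=2,p=4: acc = 18+8 = 26
m=3,p=0: acc = 26+0 = 26
m=3,p=1: acc = 26+3 = 29
m=3,p=2: acc = 29+6 = 35
m=3,p=3: acc = 35+9 = 44
m=3,p=4: acc = 44+12 = 56
m=3,p=5: acc = 56+15 = 71
m=4,p=0: acc = 71+0 = 71
m=4,p=1: acc = 71+4 = 75
m=4,p=2: acc = 75+8 = 83
m=4,p=3: acc = 83+12 = 95
m=4,p=4: acc = 95+16 = 111
m=4,p=5: acc = 111+20 = 131
m=4,p=6: acc = 131+24 = 155

155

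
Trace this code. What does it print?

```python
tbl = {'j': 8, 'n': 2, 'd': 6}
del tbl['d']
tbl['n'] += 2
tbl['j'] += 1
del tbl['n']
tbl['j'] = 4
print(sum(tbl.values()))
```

4

del 'd' → {'j': 8, 'n': 2}
tbl['n'] = 2+2 = 4 → {'j': 8, 'n': 4}
tbl['j'] = 8+1 = 9 → {'j': 9, 'n': 4}
del 'n' → {'j': 9}
tbl['j'] = 4 → {'j': 4}
sum of values = 4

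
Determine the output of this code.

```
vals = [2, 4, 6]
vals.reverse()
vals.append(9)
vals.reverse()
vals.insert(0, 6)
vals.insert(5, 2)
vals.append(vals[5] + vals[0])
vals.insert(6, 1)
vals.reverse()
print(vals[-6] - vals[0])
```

-6

reverse → [6, 4, 2]
append 9 → [6, 4, 2, 9]
reverse → [9, 2, 4, 6]
insert 6 at 0 → [6, 9, 2, 4, 6]
insert 2 at 5 → [6, 9, 2, 4, 6, 2]
append vals[5]+vals[0] = 2+6 = 8 → [6, 9, 2, 4, 6, 2, 8]
insert 1 at 6 → [6, 9, 2, 4, 6, 2, 1, 8]
reverse → [8, 1, 2, 6, 4, 2, 9, 6]
vals[-6]-vals[0] = 2-8 = -6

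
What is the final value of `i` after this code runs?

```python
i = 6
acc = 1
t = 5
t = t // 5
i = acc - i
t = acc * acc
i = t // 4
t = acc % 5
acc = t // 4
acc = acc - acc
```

0

t = 5//5 = 1
i = 1-6 = -5
t = 1*1 = 1
i = 1//4 = 0
t = 1%5 = 1
acc = 1//4 = 0
acc = 0-0 = 0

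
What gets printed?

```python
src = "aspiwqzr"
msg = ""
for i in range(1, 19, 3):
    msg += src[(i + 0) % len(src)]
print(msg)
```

swrpqa

i=1: add src[1]='s' → 's'
i=4: add src[4]='w' → 'sw'
i=7: add src[7]='r' → 'swr'
i=10: add src[2]='p' → 'swrp'
i=13: add src[5]='q' → 'swrpq'
i=16: add src[0]='a' → 'swrpqa'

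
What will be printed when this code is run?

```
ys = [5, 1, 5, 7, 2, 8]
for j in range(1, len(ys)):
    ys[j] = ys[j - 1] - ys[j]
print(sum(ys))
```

j=1: ys[1] = 5-1 = 4 → [5, 4, 5, 7, 2, 8]
j=2: ys[2] = 4-5 = -1 → [5, 4, -1, 7, 2, 8]
j=3: ys[3] = (-1)-7 = -8 → [5, 4, -1, -8, 2, 8]
j=4: ys[4] = (-8)-2 = -10 → [5, 4, -1, -8, -10, 8]
j=5: ys[5] = (-10)-8 = -18 → [5, 4, -1, -8, -10, -18]
sum = -28

-28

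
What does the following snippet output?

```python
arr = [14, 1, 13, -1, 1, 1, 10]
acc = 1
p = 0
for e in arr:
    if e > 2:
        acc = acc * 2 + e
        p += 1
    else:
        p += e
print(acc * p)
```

500

e=14: >2, acc = 1*2+14 = 16; p=1
e=1: not >2; p=2
e=13: >2, acc = 16*2+13 = 45; p=3
e=-1: not >2; p=2
e=1: not >2; p=3
e=1: not >2; p=4
e=10: >2, acc = 45*2+10 = 100; p=5
acc*p = 100*5 = 500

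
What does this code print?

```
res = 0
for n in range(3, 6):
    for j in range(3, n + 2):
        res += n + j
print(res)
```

n=3,j=3: res = 0+6 = 6
n=3,j=4: res = 6+7 = 13
n=4,j=3: res = 13+7 = 20
n=4,j=4: res = 20+8 = 28
n=4,j=5: res = 28+9 = 37
n=5,j=3: res = 37+8 = 45
n=5,j=4: res = 45+9 = 54
n=5,j=5: res = 54+10 = 64
n=5,j=6: res = 64+11 = 75

75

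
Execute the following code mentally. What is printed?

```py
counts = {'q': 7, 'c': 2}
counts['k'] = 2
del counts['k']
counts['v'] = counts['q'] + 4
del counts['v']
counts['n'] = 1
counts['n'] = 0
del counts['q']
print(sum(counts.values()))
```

2

counts['k'] = 2 → {'q': 7, 'c': 2, 'k': 2}
del 'k' → {'q': 7, 'c': 2}
counts['v'] = counts['q']+4 = 11 → {'q': 7, 'c': 2, 'v': 11}
del 'v' → {'q': 7, 'c': 2}
counts['n'] = 1 → {'q': 7, 'c': 2, 'n': 1}
counts['n'] = 0 → {'q': 7, 'c': 2, 'n': 0}
del 'q' → {'c': 2, 'n': 0}
sum of values = 2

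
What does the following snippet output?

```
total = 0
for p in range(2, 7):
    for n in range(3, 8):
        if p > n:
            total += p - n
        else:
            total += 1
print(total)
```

p=2,n=3: not 2>3, total = 0+1 = 1
p=2,n=4: not 2>4, total = 1+1 = 2
p=2,n=5: not 2>5, total = 2+1 = 3
p=2,n=6: not 2>6, total = 3+1 = 4
p=2,n=7: not 2>7, total = 4+1 = 5
p=3,n=3: not 3>3, total = 5+1 = 6
p=3,n=4: not 3>4, total = 6+1 = 7
p=3,n=5: not 3>5, total = 7+1 = 8
p=3,n=6: not 3>6, total = 8+1 = 9
p=3,n=7: not 3>7, total = 9+1 = 10
p=4,n=3: 4>3, total = 10+1 = 11
p=4,n=4: not 4>4, total = 11+1 = 12
p=4,n=5: not 4>5, total = 12+1 = 13
p=4,n=6: not 4>6, total = 13+1 = 14
p=4,n=7: not 4>7, total = 14+1 = 15
p=5,n=3: 5>3, total = 15+2 = 17
p=5,n=4: 5>4, total = 17+1 = 18
p=5,n=5: not 5>5, total = 18+1 = 19
p=5,n=6: not 5>6, total = 19+1 = 20
p=5,n=7: not 5>7, total = 20+1 = 21
p=6,n=3: 6>3, total = 21+3 = 24
p=6,n=4: 6>4, total = 24+2 = 26
p=6,n=5: 6>5, total = 26+1 = 27
p=6,n=6: not 6>6, total = 27+1 = 28
p=6,n=7: not 6>7, total = 28+1 = 29

29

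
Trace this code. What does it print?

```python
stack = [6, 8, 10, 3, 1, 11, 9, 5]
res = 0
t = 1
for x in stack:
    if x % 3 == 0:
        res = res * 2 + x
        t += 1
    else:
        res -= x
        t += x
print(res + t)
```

x=6: %3==0, res = 0*2+6 = 6; t=2
x=8: not %3==0, res = 6-8 = -2; t=10
x=10: not %3==0, res = (-2)-10 = -12; t=20
x=3: %3==0, res = (-12)*2+3 = -21; t=21
x=1: not %3==0, res = (-21)-1 = -22; t=22
x=11: not %3==0, res = (-22)-11 = -33; t=33
x=9: %3==0, res = (-33)*2+9 = -57; t=34
x=5: not %3==0, res = (-57)-5 = -62; t=39
res+t = (-62)+39 = -23

-23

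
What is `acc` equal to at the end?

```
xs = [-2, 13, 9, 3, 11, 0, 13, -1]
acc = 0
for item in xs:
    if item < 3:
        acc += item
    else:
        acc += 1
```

item=-2: <3, acc = 0+(-2) = -2
item=13: not <3, acc = (-2)+1 = -1
item=9: not <3, acc = (-1)+1 = 0
item=3: not <3, acc = 0+1 = 1
item=11: not <3, acc = 1+1 = 2
item=0: <3, acc = 2+0 = 2
item=13: not <3, acc = 2+1 = 3
item=-1: <3, acc = 3+(-1) = 2

2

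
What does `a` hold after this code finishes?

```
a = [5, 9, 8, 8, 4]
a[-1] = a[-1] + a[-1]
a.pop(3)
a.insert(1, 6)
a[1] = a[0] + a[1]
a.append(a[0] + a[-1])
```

a[-1] = a[-1]+a[-1] = 4+4 = 8 → [5, 9, 8, 8, 8]
pop(3) removes 8 → [5, 9, 8, 8]
insert 6 at 1 → [5, 6, 9, 8, 8]
a[1] = a[0]+a[1] = 5+6 = 11 → [5, 11, 9, 8, 8]
append a[0]+a[-1] = 5+8 = 13 → [5, 11, 9, 8, 8, 13]

[5, 11, 9, 8, 8, 13]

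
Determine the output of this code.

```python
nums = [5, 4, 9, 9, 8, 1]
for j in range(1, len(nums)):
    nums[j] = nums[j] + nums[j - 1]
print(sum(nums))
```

130

j=1: nums[1] = 4+5 = 9 → [5, 9, 9, 9, 8, 1]
j=2: nums[2] = 9+9 = 18 → [5, 9, 18, 9, 8, 1]
j=3: nums[3] = 9+18 = 27 → [5, 9, 18, 27, 8, 1]
j=4: nums[4] = 8+27 = 35 → [5, 9, 18, 27, 35, 1]
j=5: nums[5] = 1+35 = 36 → [5, 9, 18, 27, 35, 36]
sum = 130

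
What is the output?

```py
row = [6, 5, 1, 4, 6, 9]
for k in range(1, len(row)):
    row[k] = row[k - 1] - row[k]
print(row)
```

k=1: row[1] = 6-5 = 1 → [6, 1, 1, 4, 6, 9]
k=2: row[2] = 1-1 = 0 → [6, 1, 0, 4, 6, 9]
k=3: row[3] = 0-4 = -4 → [6, 1, 0, -4, 6, 9]
k=4: row[4] = (-4)-6 = -10 → [6, 1, 0, -4, -10, 9]
k=5: row[5] = (-10)-9 = -19 → [6, 1, 0, -4, -10, -19]

[6, 1, 0, -4, -10, -19]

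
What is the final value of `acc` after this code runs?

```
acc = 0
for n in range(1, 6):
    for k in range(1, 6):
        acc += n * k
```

225

n=1,k=1: acc = 0+1 = 1
n=1,k=2: acc = 1+2 = 3
n=1,k=3: acc = 3+3 = 6
n=1,k=4: acc = 6+4 = 10
n=1,k=5: acc = 10+5 = 15
n=2,k=1: acc = 15+2 = 17
n=2,k=2: acc = 17+4 = 21
n=2,k=3: acc = 21+6 = 27
n=2,k=4: acc = 27+8 = 35
n=2,k=5: acc = 35+10 = 45
n=3,k=1: acc = 45+3 = 48
n=3,k=2: acc = 48+6 = 54
n=3,k=3: acc = 54+9 = 63
n=3,k=4: acc = 63+12 = 75
n=3,k=5: acc = 75+15 = 90
n=4,k=1: acc = 90+4 = 94
n=4,k=2: acc = 94+8 = 102
n=4,k=3: acc = 102+12 = 114
n=4,k=4: acc = 114+16 = 130
n=4,k=5: acc = 130+20 = 150
n=5,k=1: acc = 150+5 = 155
n=5,k=2: acc = 155+10 = 165
n=5,k=3: acc = 165+15 = 180
n=5,k=4: acc = 180+20 = 200
n=5,k=5: acc = 200+25 = 225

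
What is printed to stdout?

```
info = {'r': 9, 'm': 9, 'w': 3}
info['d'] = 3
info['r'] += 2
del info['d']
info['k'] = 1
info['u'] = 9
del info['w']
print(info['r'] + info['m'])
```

info['d'] = 3 → {'r': 9, 'm': 9, 'w': 3, 'd': 3}
info['r'] = 9+2 = 11 → {'r': 11, 'm': 9, 'w': 3, 'd': 3}
del 'd' → {'r': 11, 'm': 9, 'w': 3}
info['k'] = 1 → {'r': 11, 'm': 9, 'w': 3, 'k': 1}
info['u'] = 9 → {'r': 11, 'm': 9, 'w': 3, 'k': 1, 'u': 9}
del 'w' → {'r': 11, 'm': 9, 'k': 1, 'u': 9}
info['r']+info['m'] = 11+9 = 20

20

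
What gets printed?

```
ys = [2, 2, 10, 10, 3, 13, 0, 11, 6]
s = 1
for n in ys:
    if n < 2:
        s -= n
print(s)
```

1

n=2: not <2
n=2: not <2
n=10: not <2
n=10: not <2
n=3: not <2
n=13: not <2
n=0: <2, s = 1-0 = 1
n=11: not <2
n=6: not <2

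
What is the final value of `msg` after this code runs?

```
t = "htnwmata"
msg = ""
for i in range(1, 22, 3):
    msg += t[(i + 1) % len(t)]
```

'nahwttm'

i=1: add t[2]='n' → 'n'
i=4: add t[5]='a' → 'na'
i=7: add t[0]='h' → 'nah'
i=10: add t[3]='w' → 'nahw'
i=13: add t[6]='t' → 'nahwt'
i=16: add t[1]='t' → 'nahwtt'
i=19: add t[4]='m' → 'nahwttm'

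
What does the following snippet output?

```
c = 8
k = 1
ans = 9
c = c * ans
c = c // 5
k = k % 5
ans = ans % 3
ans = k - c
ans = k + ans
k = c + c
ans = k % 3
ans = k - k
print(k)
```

c = 8*9 = 72
c = 72//5 = 14
k = 1%5 = 1
ans = 9%3 = 0
ans = 1-14 = -13
ans = 1+(-13) = -12
k = 14+14 = 28
ans = 28%3 = 1
ans = 28-28 = 0

28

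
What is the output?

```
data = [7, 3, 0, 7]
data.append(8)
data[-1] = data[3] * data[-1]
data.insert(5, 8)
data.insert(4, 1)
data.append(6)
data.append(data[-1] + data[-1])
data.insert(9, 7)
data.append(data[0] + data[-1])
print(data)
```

[7, 3, 0, 7, 1, 56, 8, 6, 12, 7, 14]

append 8 → [7, 3, 0, 7, 8]
data[-1] = data[3]*data[-1] = 7*8 = 56 → [7, 3, 0, 7, 56]
insert 8 at 5 → [7, 3, 0, 7, 56, 8]
insert 1 at 4 → [7, 3, 0, 7, 1, 56, 8]
append 6 → [7, 3, 0, 7, 1, 56, 8, 6]
append data[-1]+data[-1] = 6+6 = 12 → [7, 3, 0, 7, 1, 56, 8, 6, 12]
insert 7 at 9 → [7, 3, 0, 7, 1, 56, 8, 6, 12, 7]
append data[0]+data[-1] = 7+7 = 14 → [7, 3, 0, 7, 1, 56, 8, 6, 12, 7, 14]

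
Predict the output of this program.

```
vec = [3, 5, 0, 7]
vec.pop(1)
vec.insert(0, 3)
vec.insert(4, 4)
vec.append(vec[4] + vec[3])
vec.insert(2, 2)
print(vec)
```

[3, 3, 2, 0, 7, 4, 11]

pop(1) removes 5 → [3, 0, 7]
insert 3 at 0 → [3, 3, 0, 7]
insert 4 at 4 → [3, 3, 0, 7, 4]
append vec[4]+vec[3] = 4+7 = 11 → [3, 3, 0, 7, 4, 11]
insert 2 at 2 → [3, 3, 2, 0, 7, 4, 11]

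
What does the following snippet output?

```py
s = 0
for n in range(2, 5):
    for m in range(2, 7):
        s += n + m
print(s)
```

n=2,m=2: s = 0+4 = 4
n=2,m=3: s = 4+5 = 9
n=2,m=4: s = 9+6 = 15
n=2,m=5: s = 15+7 = 22
n=2,m=6: s = 22+8 = 30
n=3,m=2: s = 30+5 = 35
n=3,m=3: s = 35+6 = 41
n=3,m=4: s = 41+7 = 48
n=3,m=5: s = 48+8 = 56
n=3,m=6: s = 56+9 = 65
n=4,m=2: s = 65+6 = 71
n=4,m=3: s = 71+7 = 78
n=4,m=4: s = 78+8 = 86
n=4,m=5: s = 86+9 = 95
n=4,m=6: s = 95+10 = 105

105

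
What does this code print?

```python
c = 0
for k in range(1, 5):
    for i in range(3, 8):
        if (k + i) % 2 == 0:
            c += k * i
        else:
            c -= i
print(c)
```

k=1,i=3: even sum, c = 0+3 = 3
k=1,i=4: odd sum, c = 3-4 = -1
k=1,i=5: even sum, c = (-1)+5 = 4
k=1,i=6: odd sum, c = 4-6 = -2
k=1,i=7: even sum, c = (-2)+7 = 5
k=2,i=3: odd sum, c = 5-3 = 2
k=2,i=4: even sum, c = 2+8 = 10
k=2,i=5: odd sum, c = 10-5 = 5
k=2,i=6: even sum, c = 5+12 = 17
k=2,i=7: odd sum, c = 17-7 = 10
k=3,i=3: even sum, c = 10+9 = 19
k=3,i=4: odd sum, c = 19-4 = 15
k=3,i=5: even sum, c = 15+15 = 30
k=3,i=6: odd sum, c = 30-6 = 24
k=3,i=7: even sum, c = 24+21 = 45
k=4,i=3: odd sum, c = 45-3 = 42
k=4,i=4: even sum, c = 42+16 = 58
k=4,i=5: odd sum, c = 58-5 = 53
k=4,i=6: even sum, c = 53+24 = 77
k=4,i=7: odd sum, c = 77-7 = 70

70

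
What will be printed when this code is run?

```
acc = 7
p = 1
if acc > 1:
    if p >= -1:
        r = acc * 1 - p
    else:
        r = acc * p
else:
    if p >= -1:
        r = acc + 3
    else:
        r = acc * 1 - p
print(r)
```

6

acc=7, p=1
acc > 1 is True; p >= -1 is True
→ r = acc * 1 - p = 6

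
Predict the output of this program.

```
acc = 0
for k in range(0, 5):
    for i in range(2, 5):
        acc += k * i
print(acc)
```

k=0,i=2: acc = 0+0 = 0
k=0,i=3: acc = 0+0 = 0
k=0,i=4: acc = 0+0 = 0
k=1,i=2: acc = 0+2 = 2
k=1,i=3: acc = 2+3 = 5
k=1,i=4: acc = 5+4 = 9
k=2,i=2: acc = 9+4 = 13
k=2,i=3: acc = 13+6 = 19
k=2,i=4: acc = 19+8 = 27
k=3,i=2: acc = 27+6 = 33
k=3,i=3: acc = 33+9 = 42
k=3,i=4: acc = 42+12 = 54
k=4,i=2: acc = 54+8 = 62
k=4,i=3: acc = 62+12 = 74
k=4,i=4: acc = 74+16 = 90

90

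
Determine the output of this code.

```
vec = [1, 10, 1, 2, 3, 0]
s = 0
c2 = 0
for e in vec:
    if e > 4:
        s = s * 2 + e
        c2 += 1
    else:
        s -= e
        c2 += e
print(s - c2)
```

-6

e=1: not >4, s = 0-1 = -1; c2=1
e=10: >4, s = (-1)*2+10 = 8; c2=2
e=1: not >4, s = 8-1 = 7; c2=3
e=2: not >4, s = 7-2 = 5; c2=5
e=3: not >4, s = 5-3 = 2; c2=8
e=0: not >4, s = 2-0 = 2; c2=8
s-c2 = 2-8 = -6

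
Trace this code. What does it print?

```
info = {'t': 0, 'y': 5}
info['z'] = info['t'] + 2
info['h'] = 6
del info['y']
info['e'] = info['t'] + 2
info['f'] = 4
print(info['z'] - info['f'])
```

info['z'] = info['t']+2 = 2 → {'t': 0, 'y': 5, 'z': 2}
info['h'] = 6 → {'t': 0, 'y': 5, 'z': 2, 'h': 6}
del 'y' → {'t': 0, 'z': 2, 'h': 6}
info['e'] = info['t']+2 = 2 → {'t': 0, 'z': 2, 'h': 6, 'e': 2}
info['f'] = 4 → {'t': 0, 'z': 2, 'h': 6, 'e': 2, 'f': 4}
info['z']-info['f'] = 2-4 = -2

-2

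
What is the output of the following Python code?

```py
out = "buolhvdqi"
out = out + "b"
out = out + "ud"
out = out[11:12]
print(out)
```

+ 'b' → 'buolhvdqib'
+ 'ud' → 'buolhvdqibud'
slice [11:12] → 'd'

d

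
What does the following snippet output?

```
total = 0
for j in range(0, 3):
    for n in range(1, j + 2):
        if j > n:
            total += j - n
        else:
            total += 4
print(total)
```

j=0,n=1: not 0>1, total = 0+4 = 4
j=1,n=1: not 1>1, total = 4+4 = 8
j=1,n=2: not 1>2, total = 8+4 = 12
j=2,n=1: 2>1, total = 12+1 = 13
j=2,n=2: not 2>2, total = 13+4 = 17
j=2,n=3: not 2>3, total = 17+4 = 21

21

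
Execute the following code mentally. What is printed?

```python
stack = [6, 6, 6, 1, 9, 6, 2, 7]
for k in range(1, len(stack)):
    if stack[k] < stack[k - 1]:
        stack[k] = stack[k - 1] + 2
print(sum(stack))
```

74

k=1: 6>=6, unchanged → [6, 6, 6, 1, 9, 6, 2, 7]
k=2: 6>=6, unchanged → [6, 6, 6, 1, 9, 6, 2, 7]
k=3: 1<6, stack[3] = 6+2 = 8 → [6, 6, 6, 8, 9, 6, 2, 7]
k=4: 9>=8, unchanged → [6, 6, 6, 8, 9, 6, 2, 7]
k=5: 6<9, stack[5] = 9+2 = 11 → [6, 6, 6, 8, 9, 11, 2, 7]
k=6: 2<11, stack[6] = 11+2 = 13 → [6, 6, 6, 8, 9, 11, 13, 7]
k=7: 7<13, stack[7] = 13+2 = 15 → [6, 6, 6, 8, 9, 11, 13, 15]
sum = 74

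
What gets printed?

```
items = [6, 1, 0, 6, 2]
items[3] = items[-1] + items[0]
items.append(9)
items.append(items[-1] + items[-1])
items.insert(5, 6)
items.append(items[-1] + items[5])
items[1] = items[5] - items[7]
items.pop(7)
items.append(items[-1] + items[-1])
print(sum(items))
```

items[3] = items[-1]+items[0] = 2+6 = 8 → [6, 1, 0, 8, 2]
append 9 → [6, 1, 0, 8, 2, 9]
append items[-1]+items[-1] = 9+9 = 18 → [6, 1, 0, 8, 2, 9, 18]
insert 6 at 5 → [6, 1, 0, 8, 2, 6, 9, 18]
append items[-1]+items[5] = 18+6 = 24 → [6, 1, 0, 8, 2, 6, 9, 18, 24]
items[1] = items[5]-items[7] = 6-18 = -12 → [6, -12, 0, 8, 2, 6, 9, 18, 24]
pop(7) removes 18 → [6, -12, 0, 8, 2, 6, 9, 24]
append items[-1]+items[-1] = 24+24 = 48 → [6, -12, 0, 8, 2, 6, 9, 24, 48]
sum = 91

91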